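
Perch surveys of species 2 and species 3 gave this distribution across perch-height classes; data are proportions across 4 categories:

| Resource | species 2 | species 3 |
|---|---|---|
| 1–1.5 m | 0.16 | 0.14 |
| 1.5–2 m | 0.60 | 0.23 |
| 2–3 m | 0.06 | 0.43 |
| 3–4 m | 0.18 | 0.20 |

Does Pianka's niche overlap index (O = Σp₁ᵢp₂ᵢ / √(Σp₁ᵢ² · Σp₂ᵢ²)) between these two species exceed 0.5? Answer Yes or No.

Σ p₁ᵢp₂ᵢ = 0.0224 + 0.1380 + 0.0258 + 0.0360 = 0.2222
Σp_1ᵢ² = 0.16² + 0.60² + 0.06² + 0.18² = 0.0256 + 0.3600 + 0.0036 + 0.0324 = 0.4216
Σp_2ᵢ² = 0.14² + 0.23² + 0.43² + 0.20² = 0.0196 + 0.0529 + 0.1849 + 0.0400 = 0.2974
O = 0.2222 / √(0.4216 × 0.2974) = 0.2222 / 0.35410 = 0.6275
O = 0.6275 > 0.5 → Yes.

Yes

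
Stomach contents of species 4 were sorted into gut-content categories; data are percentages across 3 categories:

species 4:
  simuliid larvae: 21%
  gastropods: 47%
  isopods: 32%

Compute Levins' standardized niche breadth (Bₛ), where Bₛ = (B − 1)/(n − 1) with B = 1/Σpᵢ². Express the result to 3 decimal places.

0.861

Convert percentages to proportions (divide by 100).
Σpᵢ² = 0.21² + 0.47² + 0.32² = 0.0441 + 0.2209 + 0.1024 = 0.3674
B = 1 / 0.3674 = 2.72183
Bₛ = (B − 1)/(n − 1) = (2.72183 − 1)/(3 − 1) = 1.72183/2 = 0.86092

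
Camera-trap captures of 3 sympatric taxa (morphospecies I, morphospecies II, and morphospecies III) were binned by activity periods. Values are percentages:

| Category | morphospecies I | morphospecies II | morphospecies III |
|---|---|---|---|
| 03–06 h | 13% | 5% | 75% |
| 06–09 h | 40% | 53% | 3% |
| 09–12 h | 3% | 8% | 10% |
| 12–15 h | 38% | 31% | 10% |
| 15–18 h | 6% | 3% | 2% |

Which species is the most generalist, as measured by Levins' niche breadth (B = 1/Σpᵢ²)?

Convert percentages to proportions (divide by 100).
Σp_Iᵢ² = 0.13² + 0.40² + 0.03² + 0.38² + 0.06² = 0.0169 + 0.1600 + 0.0009 + 0.1444 + 0.0036 = 0.3258
B_I = 1 / 0.3258 = 3.0694
Σp_IIᵢ² = 0.05² + 0.53² + 0.08² + 0.31² + 0.03² = 0.0025 + 0.2809 + 0.0064 + 0.0961 + 0.0009 = 0.3868
B_II = 1 / 0.3868 = 2.5853
Σp_IIIᵢ² = 0.75² + 0.03² + 0.10² + 0.10² + 0.02² = 0.5625 + 0.0009 + 0.0100 + 0.0100 + 0.0004 = 0.5838
B_III = 1 / 0.5838 = 1.7129
Highest B → broadest niche (most generalist): morphospecies I (B = 3.07).

morphospecies I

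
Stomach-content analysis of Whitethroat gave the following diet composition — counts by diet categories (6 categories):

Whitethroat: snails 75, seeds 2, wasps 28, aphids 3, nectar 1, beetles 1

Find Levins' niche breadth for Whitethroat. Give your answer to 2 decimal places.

1.88

Proportions for Whitethroat (n=110): 75/110=0.6818, 2/110=0.0182, 28/110=0.2545, 3/110=0.0273, 1/110=0.0091, 1/110=0.0091
Σpᵢ² = 0.6818² + 0.0182² + 0.2545² + 0.0273² + 0.0091² + 0.0091² = 0.464851 + 0.000331 + 0.064770 + 0.000745 + 0.000083 + 0.000083 = 0.530863
B = 1 / 0.530863 = 1.8837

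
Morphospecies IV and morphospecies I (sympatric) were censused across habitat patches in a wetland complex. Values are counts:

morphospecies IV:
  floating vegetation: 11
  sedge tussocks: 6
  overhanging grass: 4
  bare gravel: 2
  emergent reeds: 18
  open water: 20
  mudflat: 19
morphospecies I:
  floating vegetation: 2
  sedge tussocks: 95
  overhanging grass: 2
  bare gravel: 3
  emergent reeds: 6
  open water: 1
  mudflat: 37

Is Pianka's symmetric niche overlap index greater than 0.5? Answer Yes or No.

No

Proportions for morphospecies IV (n=80): 11/80=0.1375, 6/80=0.0750, 4/80=0.0500, 2/80=0.0250, 18/80=0.2250, 20/80=0.2500, 19/80=0.2375
Proportions for morphospecies I (n=146): 2/146=0.0137, 95/146=0.6507, 2/146=0.0137, 3/146=0.0205, 6/146=0.0411, 1/146=0.0068, 37/146=0.2534
Σ p₁ᵢp₂ᵢ = 0.001884 + 0.048803 + 0.000685 + 0.000513 + 0.009248 + 0.001700 + 0.060183 = 0.123016
Σp_1ᵢ² = 0.1375² + 0.0750² + 0.0500² + 0.0250² + 0.2250² + 0.2500² + 0.2375² = 0.018906 + 0.005625 + 0.002500 + 0.000625 + 0.050625 + 0.062500 + 0.056406 = 0.197187
Σp_2ᵢ² = 0.0137² + 0.6507² + 0.0137² + 0.0205² + 0.0411² + 0.0068² + 0.2534² = 0.000188 + 0.423410 + 0.000188 + 0.000420 + 0.001689 + 0.000046 + 0.064212 = 0.490153
O = 0.123016 / √(0.197187 × 0.490153) = 0.123016 / 0.3108887 = 0.3957
O = 0.3957 < 0.5 → No.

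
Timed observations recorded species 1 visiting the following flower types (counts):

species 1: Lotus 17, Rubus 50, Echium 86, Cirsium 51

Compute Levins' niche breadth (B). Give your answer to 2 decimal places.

Proportions for species 1 (n=204): 17/204=0.0833, 50/204=0.2451, 86/204=0.4216, 51/204=0.2500
Σpᵢ² = 0.0833² + 0.2451² + 0.4216² + 0.2500² = 0.006939 + 0.060074 + 0.177747 + 0.062500 = 0.307260
B = 1 / 0.307260 = 3.2546

3.25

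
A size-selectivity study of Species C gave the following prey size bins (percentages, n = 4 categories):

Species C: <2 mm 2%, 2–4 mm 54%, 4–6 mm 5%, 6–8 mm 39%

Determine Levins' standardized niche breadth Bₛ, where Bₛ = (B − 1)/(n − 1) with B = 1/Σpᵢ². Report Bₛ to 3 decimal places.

0.413

Convert percentages to proportions (divide by 100).
Σpᵢ² = 0.02² + 0.54² + 0.05² + 0.39² = 0.0004 + 0.2916 + 0.0025 + 0.1521 = 0.4466
B = 1 / 0.4466 = 2.23914
Bₛ = (B − 1)/(n − 1) = (2.23914 − 1)/(4 − 1) = 1.23914/3 = 0.41305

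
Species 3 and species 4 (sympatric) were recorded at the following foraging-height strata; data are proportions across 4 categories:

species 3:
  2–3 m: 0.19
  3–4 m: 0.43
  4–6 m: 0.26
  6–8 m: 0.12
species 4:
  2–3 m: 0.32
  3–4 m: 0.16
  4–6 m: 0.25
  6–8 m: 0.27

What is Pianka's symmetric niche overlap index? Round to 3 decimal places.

Σ p₁ᵢp₂ᵢ = 0.0608 + 0.0688 + 0.0650 + 0.0324 = 0.2270
Σp_1ᵢ² = 0.19² + 0.43² + 0.26² + 0.12² = 0.0361 + 0.1849 + 0.0676 + 0.0144 = 0.3030
Σp_2ᵢ² = 0.32² + 0.16² + 0.25² + 0.27² = 0.1024 + 0.0256 + 0.0625 + 0.0729 = 0.2634
O = 0.2270 / √(0.3030 × 0.2634) = 0.2270 / 0.282507 = 0.80352

0.804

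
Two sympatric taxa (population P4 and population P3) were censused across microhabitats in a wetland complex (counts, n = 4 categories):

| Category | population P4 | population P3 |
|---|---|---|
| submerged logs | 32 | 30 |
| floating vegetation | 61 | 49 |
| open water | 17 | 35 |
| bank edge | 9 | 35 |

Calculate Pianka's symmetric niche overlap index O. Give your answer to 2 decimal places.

0.90

Proportions for population P4 (n=119): 32/119=0.2689, 61/119=0.5126, 17/119=0.1429, 9/119=0.0756
Proportions for population P3 (n=149): 30/149=0.2013, 49/149=0.3289, 35/149=0.2349, 35/149=0.2349
Σ p₁ᵢp₂ᵢ = 0.054130 + 0.168594 + 0.033567 + 0.017758 = 0.274049
Σp_1ᵢ² = 0.2689² + 0.5126² + 0.1429² + 0.0756² = 0.072307 + 0.262759 + 0.020420 + 0.005715 = 0.361201
Σp_2ᵢ² = 0.2013² + 0.3289² + 0.2349² + 0.2349² = 0.040522 + 0.108175 + 0.055178 + 0.055178 = 0.259053
O = 0.274049 / √(0.361201 × 0.259053) = 0.274049 / 0.3058925 = 0.8959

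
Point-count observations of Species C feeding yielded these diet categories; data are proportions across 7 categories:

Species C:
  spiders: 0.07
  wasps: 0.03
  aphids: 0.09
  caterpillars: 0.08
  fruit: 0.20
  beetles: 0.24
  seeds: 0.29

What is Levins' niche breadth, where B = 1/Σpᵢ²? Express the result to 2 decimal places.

4.95

Σpᵢ² = 0.07² + 0.03² + 0.09² + 0.08² + 0.20² + 0.24² + 0.29² = 0.0049 + 0.0009 + 0.0081 + 0.0064 + 0.0400 + 0.0576 + 0.0841 = 0.2020
B = 1 / 0.2020 = 4.9505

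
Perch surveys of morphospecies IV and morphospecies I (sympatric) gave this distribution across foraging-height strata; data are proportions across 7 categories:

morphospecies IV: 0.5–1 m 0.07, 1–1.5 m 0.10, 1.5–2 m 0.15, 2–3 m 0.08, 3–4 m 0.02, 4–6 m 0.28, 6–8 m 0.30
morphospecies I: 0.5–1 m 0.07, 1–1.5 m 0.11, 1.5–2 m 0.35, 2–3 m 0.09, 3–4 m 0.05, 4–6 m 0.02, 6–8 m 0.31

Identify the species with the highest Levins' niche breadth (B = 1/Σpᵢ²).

Σp_IVᵢ² = 0.07² + 0.10² + 0.15² + 0.08² + 0.02² + 0.28² + 0.30² = 0.0049 + 0.0100 + 0.0225 + 0.0064 + 0.0004 + 0.0784 + 0.0900 = 0.2126
B_IV = 1 / 0.2126 = 4.7037
Σp_Iᵢ² = 0.07² + 0.11² + 0.35² + 0.09² + 0.05² + 0.02² + 0.31² = 0.0049 + 0.0121 + 0.1225 + 0.0081 + 0.0025 + 0.0004 + 0.0961 = 0.2466
B_I = 1 / 0.2466 = 4.0552
Highest B → broadest niche (most generalist): morphospecies IV (B = 4.70).

morphospecies IV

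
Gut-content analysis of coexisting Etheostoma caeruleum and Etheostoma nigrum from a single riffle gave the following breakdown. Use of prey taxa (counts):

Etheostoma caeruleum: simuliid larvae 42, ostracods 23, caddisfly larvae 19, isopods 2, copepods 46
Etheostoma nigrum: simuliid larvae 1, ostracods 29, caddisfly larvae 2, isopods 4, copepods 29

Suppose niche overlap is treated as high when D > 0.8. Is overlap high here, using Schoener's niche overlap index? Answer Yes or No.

No

Proportions for Etheostoma caeruleum (n=132): 42/132=0.3182, 23/132=0.1742, 19/132=0.1439, 2/132=0.0152, 46/132=0.3485
Proportions for Etheostoma nigrum (n=65): 1/65=0.0154, 29/65=0.4462, 2/65=0.0308, 4/65=0.0615, 29/65=0.4462
Σ|p₁ᵢ − p₂ᵢ| = 0.3028 + 0.2720 + 0.1131 + 0.0463 + 0.0977 = 0.8319
D = 1 − ½ × 0.8319 = 1 − 0.41595 = 0.58405
D = 0.58405 < 0.8 → No.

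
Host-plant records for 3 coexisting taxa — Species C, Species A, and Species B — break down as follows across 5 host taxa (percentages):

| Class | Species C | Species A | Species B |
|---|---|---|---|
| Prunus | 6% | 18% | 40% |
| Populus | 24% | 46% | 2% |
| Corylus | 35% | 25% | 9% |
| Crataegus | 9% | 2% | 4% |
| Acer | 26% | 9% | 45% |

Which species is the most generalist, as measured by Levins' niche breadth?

Species C

Convert percentages to proportions (divide by 100).
Σp_Cᵢ² = 0.06² + 0.24² + 0.35² + 0.09² + 0.26² = 0.0036 + 0.0576 + 0.1225 + 0.0081 + 0.0676 = 0.2594
B_C = 1 / 0.2594 = 3.8551
Σp_Aᵢ² = 0.18² + 0.46² + 0.25² + 0.02² + 0.09² = 0.0324 + 0.2116 + 0.0625 + 0.0004 + 0.0081 = 0.3150
B_A = 1 / 0.3150 = 3.1746
Σp_Bᵢ² = 0.40² + 0.02² + 0.09² + 0.04² + 0.45² = 0.1600 + 0.0004 + 0.0081 + 0.0016 + 0.2025 = 0.3726
B_B = 1 / 0.3726 = 2.6838
Highest B → broadest niche (most generalist): Species C (B = 3.86).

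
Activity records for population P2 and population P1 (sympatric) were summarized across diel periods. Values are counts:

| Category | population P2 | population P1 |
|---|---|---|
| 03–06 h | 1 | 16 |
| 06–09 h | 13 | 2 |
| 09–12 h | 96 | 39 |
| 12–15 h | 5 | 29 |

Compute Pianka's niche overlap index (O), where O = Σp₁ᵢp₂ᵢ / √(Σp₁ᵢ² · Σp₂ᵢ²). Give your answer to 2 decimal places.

Proportions for population P2 (n=115): 1/115=0.0087, 13/115=0.1130, 96/115=0.8348, 5/115=0.0435
Proportions for population P1 (n=86): 16/86=0.1860, 2/86=0.0233, 39/86=0.4535, 29/86=0.3372
Σ p₁ᵢp₂ᵢ = 0.001618 + 0.002633 + 0.378582 + 0.014668 = 0.397501
Σp_1ᵢ² = 0.0087² + 0.1130² + 0.8348² + 0.0435² = 0.000076 + 0.012769 + 0.696891 + 0.001892 = 0.711628
Σp_2ᵢ² = 0.1860² + 0.0233² + 0.4535² + 0.3372² = 0.034596 + 0.000543 + 0.205662 + 0.113704 = 0.354505
O = 0.397501 / √(0.711628 × 0.354505) = 0.397501 / 0.5022705 = 0.7914

0.79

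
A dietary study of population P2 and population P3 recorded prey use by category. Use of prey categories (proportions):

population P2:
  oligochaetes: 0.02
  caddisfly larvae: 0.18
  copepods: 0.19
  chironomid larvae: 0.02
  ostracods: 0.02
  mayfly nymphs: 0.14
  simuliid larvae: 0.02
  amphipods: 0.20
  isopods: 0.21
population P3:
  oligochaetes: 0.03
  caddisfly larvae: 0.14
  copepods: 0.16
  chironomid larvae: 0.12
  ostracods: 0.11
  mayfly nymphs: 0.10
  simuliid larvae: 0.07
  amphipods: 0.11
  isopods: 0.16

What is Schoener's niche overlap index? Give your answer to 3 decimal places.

Σ|p₁ᵢ − p₂ᵢ| = 0.01 + 0.04 + 0.03 + 0.10 + 0.09 + 0.04 + 0.05 + 0.09 + 0.05 = 0.50
D = 1 − ½ × 0.50 = 1 − 0.250 = 0.75000

0.750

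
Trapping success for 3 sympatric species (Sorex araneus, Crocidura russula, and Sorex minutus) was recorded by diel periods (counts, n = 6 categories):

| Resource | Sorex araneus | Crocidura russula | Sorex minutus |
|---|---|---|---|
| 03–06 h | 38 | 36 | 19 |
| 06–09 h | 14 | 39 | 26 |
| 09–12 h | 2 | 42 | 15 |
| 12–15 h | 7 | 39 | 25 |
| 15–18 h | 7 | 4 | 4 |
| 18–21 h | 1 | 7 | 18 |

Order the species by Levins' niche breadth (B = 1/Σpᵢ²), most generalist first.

Sorex minutus > Crocidura russula > Sorex araneus

Proportions for Sorex araneus (n=69): 38/69=0.5507, 14/69=0.2029, 2/69=0.0290, 7/69=0.1014, 7/69=0.1014, 1/69=0.0145
Proportions for Crocidura russula (n=167): 36/167=0.2156, 39/167=0.2335, 42/167=0.2515, 39/167=0.2335, 4/167=0.0240, 7/167=0.0419
Proportions for Sorex minutus (n=107): 19/107=0.1776, 26/107=0.2430, 15/107=0.1402, 25/107=0.2336, 4/107=0.0374, 18/107=0.1682
Σp_aranᵢ² = 0.5507² + 0.2029² + 0.0290² + 0.1014² + 0.1014² + 0.0145² = 0.303270 + 0.041168 + 0.000841 + 0.010282 + 0.010282 + 0.000210 = 0.366053
B_aran = 1 / 0.366053 = 2.7318
Σp_russᵢ² = 0.2156² + 0.2335² + 0.2515² + 0.2335² + 0.0240² + 0.0419² = 0.046483 + 0.054522 + 0.063252 + 0.054522 + 0.000576 + 0.001756 = 0.221111
B_russ = 1 / 0.221111 = 4.5226
Σp_minuᵢ² = 0.1776² + 0.2430² + 0.1402² + 0.2336² + 0.0374² + 0.1682² = 0.031542 + 0.059049 + 0.019656 + 0.054569 + 0.001399 + 0.028291 = 0.194506
B_minu = 1 / 0.194506 = 5.1412
Ranking by B (broadest → narrowest): Sorex minutus (5.14) > Crocidura russula (4.52) > Sorex araneus (2.73)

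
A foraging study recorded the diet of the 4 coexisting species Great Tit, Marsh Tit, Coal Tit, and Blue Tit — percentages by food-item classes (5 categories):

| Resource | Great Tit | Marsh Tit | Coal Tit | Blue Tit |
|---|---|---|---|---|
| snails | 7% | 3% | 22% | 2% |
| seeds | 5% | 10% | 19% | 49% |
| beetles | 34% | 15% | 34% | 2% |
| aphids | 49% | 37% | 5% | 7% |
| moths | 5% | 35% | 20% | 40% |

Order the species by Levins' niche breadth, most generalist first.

Convert percentages to proportions (divide by 100).
Σp_Greaᵢ² = 0.07² + 0.05² + 0.34² + 0.49² + 0.05² = 0.0049 + 0.0025 + 0.1156 + 0.2401 + 0.0025 = 0.3656
B_Grea = 1 / 0.3656 = 2.7352
Σp_Marsᵢ² = 0.03² + 0.10² + 0.15² + 0.37² + 0.35² = 0.0009 + 0.0100 + 0.0225 + 0.1369 + 0.1225 = 0.2928
B_Mars = 1 / 0.2928 = 3.4153
Σp_Coalᵢ² = 0.22² + 0.19² + 0.34² + 0.05² + 0.20² = 0.0484 + 0.0361 + 0.1156 + 0.0025 + 0.0400 = 0.2426
B_Coal = 1 / 0.2426 = 4.1220
Σp_Blueᵢ² = 0.02² + 0.49² + 0.02² + 0.07² + 0.40² = 0.0004 + 0.2401 + 0.0004 + 0.0049 + 0.1600 = 0.4058
B_Blue = 1 / 0.4058 = 2.4643
Ranking by B (broadest → narrowest): Coal Tit (4.12) > Marsh Tit (3.42) > Great Tit (2.74) > Blue Tit (2.46)

Coal Tit > Marsh Tit > Great Tit > Blue Tit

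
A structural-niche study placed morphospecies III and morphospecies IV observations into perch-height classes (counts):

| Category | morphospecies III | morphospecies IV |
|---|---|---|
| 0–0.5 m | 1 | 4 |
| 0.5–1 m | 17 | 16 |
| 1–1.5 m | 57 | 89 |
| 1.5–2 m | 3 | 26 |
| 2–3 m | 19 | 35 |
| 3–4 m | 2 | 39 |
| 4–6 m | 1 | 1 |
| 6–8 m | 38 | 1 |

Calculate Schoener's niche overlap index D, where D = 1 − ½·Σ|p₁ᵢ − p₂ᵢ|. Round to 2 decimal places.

0.68

Proportions for morphospecies III (n=138): 1/138=0.0072, 17/138=0.1232, 57/138=0.4130, 3/138=0.0217, 19/138=0.1377, 2/138=0.0145, 1/138=0.0072, 38/138=0.2754
Proportions for morphospecies IV (n=211): 4/211=0.0190, 16/211=0.0758, 89/211=0.4218, 26/211=0.1232, 35/211=0.1659, 39/211=0.1848, 1/211=0.0047, 1/211=0.0047
Σ|p₁ᵢ − p₂ᵢ| = 0.0118 + 0.0474 + 0.0088 + 0.1015 + 0.0282 + 0.1703 + 0.0025 + 0.2707 = 0.6412
D = 1 − ½ × 0.6412 = 1 − 0.32060 = 0.67940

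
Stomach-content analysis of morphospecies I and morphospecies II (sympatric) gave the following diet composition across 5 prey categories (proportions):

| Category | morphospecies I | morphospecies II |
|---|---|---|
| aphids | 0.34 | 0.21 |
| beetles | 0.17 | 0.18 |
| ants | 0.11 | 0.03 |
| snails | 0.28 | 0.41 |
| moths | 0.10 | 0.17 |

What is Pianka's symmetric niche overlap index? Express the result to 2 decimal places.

Σ p₁ᵢp₂ᵢ = 0.0714 + 0.0306 + 0.0033 + 0.1148 + 0.0170 = 0.2371
Σp_1ᵢ² = 0.34² + 0.17² + 0.11² + 0.28² + 0.10² = 0.1156 + 0.0289 + 0.0121 + 0.0784 + 0.0100 = 0.2450
Σp_2ᵢ² = 0.21² + 0.18² + 0.03² + 0.41² + 0.17² = 0.0441 + 0.0324 + 0.0009 + 0.1681 + 0.0289 = 0.2744
O = 0.2371 / √(0.2450 × 0.2744) = 0.2371 / 0.25928 = 0.9145

0.91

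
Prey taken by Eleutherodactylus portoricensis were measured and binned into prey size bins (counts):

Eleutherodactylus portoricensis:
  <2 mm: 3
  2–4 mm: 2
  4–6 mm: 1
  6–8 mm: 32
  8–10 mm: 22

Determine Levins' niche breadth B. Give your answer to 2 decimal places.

2.37

Proportions for Eleutherodactylus portoricensis (n=60): 3/60=0.0500, 2/60=0.0333, 1/60=0.0167, 32/60=0.5333, 22/60=0.3667
Σpᵢ² = 0.0500² + 0.0333² + 0.0167² + 0.5333² + 0.3667² = 0.002500 + 0.001109 + 0.000279 + 0.284409 + 0.134469 = 0.422766
B = 1 / 0.422766 = 2.3654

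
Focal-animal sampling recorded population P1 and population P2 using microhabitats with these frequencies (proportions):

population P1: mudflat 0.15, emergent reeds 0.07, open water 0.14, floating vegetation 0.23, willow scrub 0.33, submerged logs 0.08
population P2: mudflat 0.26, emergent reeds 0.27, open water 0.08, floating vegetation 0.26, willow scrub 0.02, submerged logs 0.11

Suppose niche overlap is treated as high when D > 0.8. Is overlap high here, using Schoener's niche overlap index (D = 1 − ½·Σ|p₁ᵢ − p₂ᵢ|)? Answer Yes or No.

Σ|p₁ᵢ − p₂ᵢ| = 0.11 + 0.20 + 0.06 + 0.03 + 0.31 + 0.03 = 0.74
D = 1 − ½ × 0.74 = 1 − 0.370 = 0.6300
D = 0.6300 < 0.8 → No.

No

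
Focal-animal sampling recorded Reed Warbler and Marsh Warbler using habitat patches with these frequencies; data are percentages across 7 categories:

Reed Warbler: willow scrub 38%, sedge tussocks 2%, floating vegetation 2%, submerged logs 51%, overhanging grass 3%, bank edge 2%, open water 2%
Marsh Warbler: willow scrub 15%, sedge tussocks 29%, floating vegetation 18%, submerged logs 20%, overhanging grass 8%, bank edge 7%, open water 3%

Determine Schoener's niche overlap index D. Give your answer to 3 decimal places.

Convert percentages to proportions (divide by 100).
Σ|p₁ᵢ − p₂ᵢ| = 0.23 + 0.27 + 0.16 + 0.31 + 0.05 + 0.05 + 0.01 = 1.08
D = 1 − ½ × 1.08 = 1 − 0.540 = 0.46000

0.460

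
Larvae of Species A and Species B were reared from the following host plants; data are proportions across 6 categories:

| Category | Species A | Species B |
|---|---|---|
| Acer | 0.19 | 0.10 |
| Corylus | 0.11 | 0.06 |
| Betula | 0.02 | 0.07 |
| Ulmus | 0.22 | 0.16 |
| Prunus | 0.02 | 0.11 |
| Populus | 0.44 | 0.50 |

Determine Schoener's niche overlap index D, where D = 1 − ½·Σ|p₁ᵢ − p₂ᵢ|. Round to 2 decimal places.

0.80

Σ|p₁ᵢ − p₂ᵢ| = 0.09 + 0.05 + 0.05 + 0.06 + 0.09 + 0.06 = 0.40
D = 1 − ½ × 0.40 = 1 − 0.200 = 0.8000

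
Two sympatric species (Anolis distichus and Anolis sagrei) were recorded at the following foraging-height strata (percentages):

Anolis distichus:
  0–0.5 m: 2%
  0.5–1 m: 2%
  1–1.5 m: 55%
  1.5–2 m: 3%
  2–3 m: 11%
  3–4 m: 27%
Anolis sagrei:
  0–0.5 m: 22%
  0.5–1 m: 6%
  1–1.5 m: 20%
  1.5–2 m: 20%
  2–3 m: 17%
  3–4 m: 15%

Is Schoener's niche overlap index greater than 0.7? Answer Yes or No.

Convert percentages to proportions (divide by 100).
Σ|p₁ᵢ − p₂ᵢ| = 0.20 + 0.04 + 0.35 + 0.17 + 0.06 + 0.12 = 0.94
D = 1 − ½ × 0.94 = 1 − 0.470 = 0.5300
D = 0.5300 < 0.7 → No.

No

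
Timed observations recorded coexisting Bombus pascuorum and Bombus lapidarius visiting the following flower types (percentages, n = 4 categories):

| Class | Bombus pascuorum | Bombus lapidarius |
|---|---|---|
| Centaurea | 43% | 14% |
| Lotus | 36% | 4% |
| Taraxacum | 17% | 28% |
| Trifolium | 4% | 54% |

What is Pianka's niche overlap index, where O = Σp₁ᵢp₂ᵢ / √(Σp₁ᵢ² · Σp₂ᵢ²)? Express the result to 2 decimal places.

0.39

Convert percentages to proportions (divide by 100).
Σ p₁ᵢp₂ᵢ = 0.0602 + 0.0144 + 0.0476 + 0.0216 = 0.1438
Σp_1ᵢ² = 0.43² + 0.36² + 0.17² + 0.04² = 0.1849 + 0.1296 + 0.0289 + 0.0016 = 0.3450
Σp_2ᵢ² = 0.14² + 0.04² + 0.28² + 0.54² = 0.0196 + 0.0016 + 0.0784 + 0.2916 = 0.3912
O = 0.1438 / √(0.3450 × 0.3912) = 0.1438 / 0.36737 = 0.3914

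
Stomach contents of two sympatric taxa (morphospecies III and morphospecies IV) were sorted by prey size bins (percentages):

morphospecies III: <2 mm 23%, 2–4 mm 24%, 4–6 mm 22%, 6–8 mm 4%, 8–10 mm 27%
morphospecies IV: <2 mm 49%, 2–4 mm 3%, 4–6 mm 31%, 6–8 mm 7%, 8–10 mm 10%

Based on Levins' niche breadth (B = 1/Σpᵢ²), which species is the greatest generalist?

Convert percentages to proportions (divide by 100).
Σp_IIIᵢ² = 0.23² + 0.24² + 0.22² + 0.04² + 0.27² = 0.0529 + 0.0576 + 0.0484 + 0.0016 + 0.0729 = 0.2334
B_III = 1 / 0.2334 = 4.2845
Σp_IVᵢ² = 0.49² + 0.03² + 0.31² + 0.07² + 0.10² = 0.2401 + 0.0009 + 0.0961 + 0.0049 + 0.0100 = 0.3520
B_IV = 1 / 0.3520 = 2.8409
Highest B → broadest niche (most generalist): morphospecies III (B = 4.28).

morphospecies III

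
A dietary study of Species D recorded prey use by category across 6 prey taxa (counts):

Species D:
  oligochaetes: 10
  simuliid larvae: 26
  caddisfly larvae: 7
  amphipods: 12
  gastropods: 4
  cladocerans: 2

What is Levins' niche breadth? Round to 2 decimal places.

Proportions for Species D (n=61): 10/61=0.1639, 26/61=0.4262, 7/61=0.1148, 12/61=0.1967, 4/61=0.0656, 2/61=0.0328
Σpᵢ² = 0.1639² + 0.4262² + 0.1148² + 0.1967² + 0.0656² + 0.0328² = 0.026863 + 0.181646 + 0.013179 + 0.038691 + 0.004303 + 0.001076 = 0.265758
B = 1 / 0.265758 = 3.7628

3.76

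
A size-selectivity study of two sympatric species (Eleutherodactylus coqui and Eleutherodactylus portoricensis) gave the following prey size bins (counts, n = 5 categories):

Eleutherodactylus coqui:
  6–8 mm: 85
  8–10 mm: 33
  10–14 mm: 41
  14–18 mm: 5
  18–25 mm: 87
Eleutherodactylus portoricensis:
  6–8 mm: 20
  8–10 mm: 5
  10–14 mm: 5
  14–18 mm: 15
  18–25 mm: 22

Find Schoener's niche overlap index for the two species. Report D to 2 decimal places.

Proportions for Eleutherodactylus coqui (n=251): 85/251=0.3386, 33/251=0.1315, 41/251=0.1633, 5/251=0.0199, 87/251=0.3466
Proportions for Eleutherodactylus portoricensis (n=67): 20/67=0.2985, 5/67=0.0746, 5/67=0.0746, 15/67=0.2239, 22/67=0.3284
Σ|p₁ᵢ − p₂ᵢ| = 0.0401 + 0.0569 + 0.0887 + 0.2040 + 0.0182 = 0.4079
D = 1 − ½ × 0.4079 = 1 − 0.20395 = 0.79605

0.80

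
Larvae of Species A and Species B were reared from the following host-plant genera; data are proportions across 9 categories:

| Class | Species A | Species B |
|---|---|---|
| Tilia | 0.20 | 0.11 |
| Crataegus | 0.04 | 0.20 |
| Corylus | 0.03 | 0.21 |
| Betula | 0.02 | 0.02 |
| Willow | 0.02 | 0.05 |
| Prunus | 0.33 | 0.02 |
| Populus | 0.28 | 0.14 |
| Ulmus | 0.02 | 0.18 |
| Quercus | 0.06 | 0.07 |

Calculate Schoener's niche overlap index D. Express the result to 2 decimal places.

0.46

Σ|p₁ᵢ − p₂ᵢ| = 0.09 + 0.16 + 0.18 + 0.00 + 0.03 + 0.31 + 0.14 + 0.16 + 0.01 = 1.08
D = 1 − ½ × 1.08 = 1 − 0.540 = 0.4600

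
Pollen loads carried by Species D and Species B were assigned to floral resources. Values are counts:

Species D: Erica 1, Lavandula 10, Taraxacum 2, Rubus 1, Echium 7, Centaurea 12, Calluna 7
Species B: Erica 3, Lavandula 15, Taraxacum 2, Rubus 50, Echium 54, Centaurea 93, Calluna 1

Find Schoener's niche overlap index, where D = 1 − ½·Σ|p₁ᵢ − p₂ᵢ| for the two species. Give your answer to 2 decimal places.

Proportions for Species D (n=40): 1/40=0.0250, 10/40=0.2500, 2/40=0.0500, 1/40=0.0250, 7/40=0.1750, 12/40=0.3000, 7/40=0.1750
Proportions for Species B (n=218): 3/218=0.0138, 15/218=0.0688, 2/218=0.0092, 50/218=0.2294, 54/218=0.2477, 93/218=0.4266, 1/218=0.0046
Σ|p₁ᵢ − p₂ᵢ| = 0.0112 + 0.1812 + 0.0408 + 0.2044 + 0.0727 + 0.1266 + 0.1704 = 0.8073
D = 1 − ½ × 0.8073 = 1 − 0.40365 = 0.59635

0.60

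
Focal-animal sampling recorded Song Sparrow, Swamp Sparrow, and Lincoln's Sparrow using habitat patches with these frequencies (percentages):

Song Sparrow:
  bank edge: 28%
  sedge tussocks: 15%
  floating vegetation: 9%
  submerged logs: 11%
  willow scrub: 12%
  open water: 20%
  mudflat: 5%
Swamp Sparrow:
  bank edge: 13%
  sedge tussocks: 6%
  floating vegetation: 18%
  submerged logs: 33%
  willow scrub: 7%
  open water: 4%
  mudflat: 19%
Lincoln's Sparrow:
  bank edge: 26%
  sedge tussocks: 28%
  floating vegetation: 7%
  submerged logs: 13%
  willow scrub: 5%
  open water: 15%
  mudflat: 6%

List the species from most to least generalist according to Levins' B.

Song Sparrow > Lincoln's Sparrow > Swamp Sparrow

Convert percentages to proportions (divide by 100).
Σp_Songᵢ² = 0.28² + 0.15² + 0.09² + 0.11² + 0.12² + 0.20² + 0.05² = 0.0784 + 0.0225 + 0.0081 + 0.0121 + 0.0144 + 0.0400 + 0.0025 = 0.1780
B_Song = 1 / 0.1780 = 5.6180
Σp_Swamᵢ² = 0.13² + 0.06² + 0.18² + 0.33² + 0.07² + 0.04² + 0.19² = 0.0169 + 0.0036 + 0.0324 + 0.1089 + 0.0049 + 0.0016 + 0.0361 = 0.2044
B_Swam = 1 / 0.2044 = 4.8924
Σp_Lincᵢ² = 0.26² + 0.28² + 0.07² + 0.13² + 0.05² + 0.15² + 0.06² = 0.0676 + 0.0784 + 0.0049 + 0.0169 + 0.0025 + 0.0225 + 0.0036 = 0.1964
B_Linc = 1 / 0.1964 = 5.0916
Ranking by B (broadest → narrowest): Song Sparrow (5.62) > Lincoln's Sparrow (5.09) > Swamp Sparrow (4.89)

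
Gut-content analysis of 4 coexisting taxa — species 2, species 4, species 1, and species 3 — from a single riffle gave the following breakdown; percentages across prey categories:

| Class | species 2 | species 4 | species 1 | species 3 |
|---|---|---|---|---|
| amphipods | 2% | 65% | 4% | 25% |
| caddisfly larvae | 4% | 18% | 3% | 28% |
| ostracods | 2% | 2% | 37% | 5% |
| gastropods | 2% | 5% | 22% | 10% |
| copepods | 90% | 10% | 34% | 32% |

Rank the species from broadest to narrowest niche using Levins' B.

Convert percentages to proportions (divide by 100).
Σp_2ᵢ² = 0.02² + 0.04² + 0.02² + 0.02² + 0.90² = 0.0004 + 0.0016 + 0.0004 + 0.0004 + 0.8100 = 0.8128
B_2 = 1 / 0.8128 = 1.2303
Σp_4ᵢ² = 0.65² + 0.18² + 0.02² + 0.05² + 0.10² = 0.4225 + 0.0324 + 0.0004 + 0.0025 + 0.0100 = 0.4678
B_4 = 1 / 0.4678 = 2.1377
Σp_1ᵢ² = 0.04² + 0.03² + 0.37² + 0.22² + 0.34² = 0.0016 + 0.0009 + 0.1369 + 0.0484 + 0.1156 = 0.3034
B_1 = 1 / 0.3034 = 3.2960
Σp_3ᵢ² = 0.25² + 0.28² + 0.05² + 0.10² + 0.32² = 0.0625 + 0.0784 + 0.0025 + 0.0100 + 0.1024 = 0.2558
B_3 = 1 / 0.2558 = 3.9093
Ranking by B (broadest → narrowest): species 3 (3.91) > species 1 (3.30) > species 4 (2.14) > species 2 (1.23)

species 3 > species 1 > species 4 > species 2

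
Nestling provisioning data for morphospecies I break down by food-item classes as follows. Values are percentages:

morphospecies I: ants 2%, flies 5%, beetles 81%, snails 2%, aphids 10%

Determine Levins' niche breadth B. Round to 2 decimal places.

1.49

Convert percentages to proportions (divide by 100).
Σpᵢ² = 0.02² + 0.05² + 0.81² + 0.02² + 0.10² = 0.0004 + 0.0025 + 0.6561 + 0.0004 + 0.0100 = 0.6694
B = 1 / 0.6694 = 1.4939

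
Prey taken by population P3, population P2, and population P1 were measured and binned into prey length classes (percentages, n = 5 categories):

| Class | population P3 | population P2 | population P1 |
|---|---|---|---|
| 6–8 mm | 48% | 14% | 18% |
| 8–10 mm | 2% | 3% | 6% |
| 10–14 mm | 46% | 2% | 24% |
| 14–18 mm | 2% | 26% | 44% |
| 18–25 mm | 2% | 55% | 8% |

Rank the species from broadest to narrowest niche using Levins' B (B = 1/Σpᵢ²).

population P1 > population P2 > population P3

Convert percentages to proportions (divide by 100).
Σp_P3ᵢ² = 0.48² + 0.02² + 0.46² + 0.02² + 0.02² = 0.2304 + 0.0004 + 0.2116 + 0.0004 + 0.0004 = 0.4432
B_P3 = 1 / 0.4432 = 2.2563
Σp_P2ᵢ² = 0.14² + 0.03² + 0.02² + 0.26² + 0.55² = 0.0196 + 0.0009 + 0.0004 + 0.0676 + 0.3025 = 0.3910
B_P2 = 1 / 0.3910 = 2.5575
Σp_P1ᵢ² = 0.18² + 0.06² + 0.24² + 0.44² + 0.08² = 0.0324 + 0.0036 + 0.0576 + 0.1936 + 0.0064 = 0.2936
B_P1 = 1 / 0.2936 = 3.4060
Ranking by B (broadest → narrowest): population P1 (3.41) > population P2 (2.56) > population P3 (2.26)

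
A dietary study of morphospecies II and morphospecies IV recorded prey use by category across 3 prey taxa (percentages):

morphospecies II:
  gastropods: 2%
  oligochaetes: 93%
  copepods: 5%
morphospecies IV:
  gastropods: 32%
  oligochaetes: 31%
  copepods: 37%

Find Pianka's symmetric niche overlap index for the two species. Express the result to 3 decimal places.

Convert percentages to proportions (divide by 100).
Σ p₁ᵢp₂ᵢ = 0.0064 + 0.2883 + 0.0185 = 0.3132
Σp_1ᵢ² = 0.02² + 0.93² + 0.05² = 0.0004 + 0.8649 + 0.0025 = 0.8678
Σp_2ᵢ² = 0.32² + 0.31² + 0.37² = 0.1024 + 0.0961 + 0.1369 = 0.3354
O = 0.3132 / √(0.8678 × 0.3354) = 0.3132 / 0.539500 = 0.58054

0.581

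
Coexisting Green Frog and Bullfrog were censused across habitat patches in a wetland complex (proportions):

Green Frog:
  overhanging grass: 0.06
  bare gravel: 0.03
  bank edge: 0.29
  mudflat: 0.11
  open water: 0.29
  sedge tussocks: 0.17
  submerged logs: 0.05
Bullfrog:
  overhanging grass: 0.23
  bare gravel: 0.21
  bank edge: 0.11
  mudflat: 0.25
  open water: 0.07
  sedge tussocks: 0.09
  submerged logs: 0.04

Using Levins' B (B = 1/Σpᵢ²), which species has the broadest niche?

Σp_Frogᵢ² = 0.06² + 0.03² + 0.29² + 0.11² + 0.29² + 0.17² + 0.05² = 0.0036 + 0.0009 + 0.0841 + 0.0121 + 0.0841 + 0.0289 + 0.0025 = 0.2162
B_Frog = 1 / 0.2162 = 4.6253
Σp_Bullᵢ² = 0.23² + 0.21² + 0.11² + 0.25² + 0.07² + 0.09² + 0.04² = 0.0529 + 0.0441 + 0.0121 + 0.0625 + 0.0049 + 0.0081 + 0.0016 = 0.1862
B_Bull = 1 / 0.1862 = 5.3706
Highest B → broadest niche (most generalist): Bullfrog (B = 5.37).

Bullfrog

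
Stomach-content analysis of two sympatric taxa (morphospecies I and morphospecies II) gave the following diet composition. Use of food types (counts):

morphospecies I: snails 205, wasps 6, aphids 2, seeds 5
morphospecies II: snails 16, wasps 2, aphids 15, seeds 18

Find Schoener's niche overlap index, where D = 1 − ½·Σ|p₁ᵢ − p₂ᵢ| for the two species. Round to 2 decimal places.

0.37

Proportions for morphospecies I (n=218): 205/218=0.9404, 6/218=0.0275, 2/218=0.0092, 5/218=0.0229
Proportions for morphospecies II (n=51): 16/51=0.3137, 2/51=0.0392, 15/51=0.2941, 18/51=0.3529
Σ|p₁ᵢ − p₂ᵢ| = 0.6267 + 0.0117 + 0.2849 + 0.3300 = 1.2533
D = 1 − ½ × 1.2533 = 1 − 0.62665 = 0.37335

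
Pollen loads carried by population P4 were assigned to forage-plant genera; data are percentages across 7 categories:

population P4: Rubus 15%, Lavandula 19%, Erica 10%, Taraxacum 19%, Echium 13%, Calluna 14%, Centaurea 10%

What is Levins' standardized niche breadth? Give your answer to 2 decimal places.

0.94

Convert percentages to proportions (divide by 100).
Σpᵢ² = 0.15² + 0.19² + 0.10² + 0.19² + 0.13² + 0.14² + 0.10² = 0.0225 + 0.0361 + 0.0100 + 0.0361 + 0.0169 + 0.0196 + 0.0100 = 0.1512
B = 1 / 0.1512 = 6.6138
Bₛ = (B − 1)/(n − 1) = (6.6138 − 1)/(7 − 1) = 5.6138/6 = 0.9356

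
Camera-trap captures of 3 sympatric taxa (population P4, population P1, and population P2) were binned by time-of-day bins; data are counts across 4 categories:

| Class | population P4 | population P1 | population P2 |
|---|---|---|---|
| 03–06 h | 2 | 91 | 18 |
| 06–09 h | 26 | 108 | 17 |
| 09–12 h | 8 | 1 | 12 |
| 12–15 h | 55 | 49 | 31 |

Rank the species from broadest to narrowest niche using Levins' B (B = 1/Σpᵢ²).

Proportions for population P4 (n=91): 2/91=0.0220, 26/91=0.2857, 8/91=0.0879, 55/91=0.6044
Proportions for population P1 (n=249): 91/249=0.3655, 108/249=0.4337, 1/249=0.0040, 49/249=0.1968
Proportions for population P2 (n=78): 18/78=0.2308, 17/78=0.2179, 12/78=0.1538, 31/78=0.3974
Σp_P4ᵢ² = 0.0220² + 0.2857² + 0.0879² + 0.6044² = 0.000484 + 0.081624 + 0.007726 + 0.365299 = 0.455133
B_P4 = 1 / 0.455133 = 2.1972
Σp_P1ᵢ² = 0.3655² + 0.4337² + 0.0040² + 0.1968² = 0.133590 + 0.188096 + 0.000016 + 0.038730 = 0.360432
B_P1 = 1 / 0.360432 = 2.7744
Σp_P2ᵢ² = 0.2308² + 0.2179² + 0.1538² + 0.3974² = 0.053269 + 0.047480 + 0.023654 + 0.157927 = 0.282330
B_P2 = 1 / 0.282330 = 3.5420
Ranking by B (broadest → narrowest): population P2 (3.54) > population P1 (2.77) > population P4 (2.20)

population P2 > population P1 > population P4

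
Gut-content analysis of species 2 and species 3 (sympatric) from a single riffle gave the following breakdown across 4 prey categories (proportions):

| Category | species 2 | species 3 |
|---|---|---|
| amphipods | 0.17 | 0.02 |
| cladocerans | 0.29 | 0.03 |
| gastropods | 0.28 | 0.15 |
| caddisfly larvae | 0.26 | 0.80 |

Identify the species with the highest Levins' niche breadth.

species 2

Σp_2ᵢ² = 0.17² + 0.29² + 0.28² + 0.26² = 0.0289 + 0.0841 + 0.0784 + 0.0676 = 0.2590
B_2 = 1 / 0.2590 = 3.8610
Σp_3ᵢ² = 0.02² + 0.03² + 0.15² + 0.80² = 0.0004 + 0.0009 + 0.0225 + 0.6400 = 0.6638
B_3 = 1 / 0.6638 = 1.5065
Highest B → broadest niche (most generalist): species 2 (B = 3.86).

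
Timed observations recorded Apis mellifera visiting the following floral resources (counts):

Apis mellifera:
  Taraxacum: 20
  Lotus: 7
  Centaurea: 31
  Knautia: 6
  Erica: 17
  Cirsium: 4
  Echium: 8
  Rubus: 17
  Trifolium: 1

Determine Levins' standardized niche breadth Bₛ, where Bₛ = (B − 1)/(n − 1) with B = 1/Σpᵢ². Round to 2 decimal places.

Proportions for Apis mellifera (n=111): 20/111=0.1802, 7/111=0.0631, 31/111=0.2793, 6/111=0.0541, 17/111=0.1532, 4/111=0.0360, 8/111=0.0721, 17/111=0.1532, 1/111=0.0090
Σpᵢ² = 0.1802² + 0.0631² + 0.2793² + 0.0541² + 0.1532² + 0.0360² + 0.0721² + 0.1532² + 0.0090² = 0.032472 + 0.003982 + 0.078008 + 0.002927 + 0.023470 + 0.001296 + 0.005198 + 0.023470 + 0.000081 = 0.170904
B = 1 / 0.170904 = 5.8512
Bₛ = (B − 1)/(n − 1) = (5.8512 − 1)/(9 − 1) = 4.8512/8 = 0.6064

0.61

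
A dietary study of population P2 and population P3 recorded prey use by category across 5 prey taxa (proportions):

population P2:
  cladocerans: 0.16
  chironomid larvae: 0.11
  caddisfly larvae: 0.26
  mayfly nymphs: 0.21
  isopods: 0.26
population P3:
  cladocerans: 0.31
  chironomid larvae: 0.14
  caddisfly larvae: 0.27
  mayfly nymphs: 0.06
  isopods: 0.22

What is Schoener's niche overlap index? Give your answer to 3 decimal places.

0.810

Σ|p₁ᵢ − p₂ᵢ| = 0.15 + 0.03 + 0.01 + 0.15 + 0.04 = 0.38
D = 1 − ½ × 0.38 = 1 − 0.190 = 0.81000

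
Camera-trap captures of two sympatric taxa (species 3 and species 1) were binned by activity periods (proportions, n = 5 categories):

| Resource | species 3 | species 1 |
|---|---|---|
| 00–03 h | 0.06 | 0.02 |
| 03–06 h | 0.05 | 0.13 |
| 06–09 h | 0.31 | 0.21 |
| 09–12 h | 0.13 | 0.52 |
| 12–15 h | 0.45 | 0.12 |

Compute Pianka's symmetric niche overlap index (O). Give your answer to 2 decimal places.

0.58

Σ p₁ᵢp₂ᵢ = 0.0012 + 0.0065 + 0.0651 + 0.0676 + 0.0540 = 0.1944
Σp_1ᵢ² = 0.06² + 0.05² + 0.31² + 0.13² + 0.45² = 0.0036 + 0.0025 + 0.0961 + 0.0169 + 0.2025 = 0.3216
Σp_2ᵢ² = 0.02² + 0.13² + 0.21² + 0.52² + 0.12² = 0.0004 + 0.0169 + 0.0441 + 0.2704 + 0.0144 = 0.3462
O = 0.1944 / √(0.3216 × 0.3462) = 0.1944 / 0.33367 = 0.5826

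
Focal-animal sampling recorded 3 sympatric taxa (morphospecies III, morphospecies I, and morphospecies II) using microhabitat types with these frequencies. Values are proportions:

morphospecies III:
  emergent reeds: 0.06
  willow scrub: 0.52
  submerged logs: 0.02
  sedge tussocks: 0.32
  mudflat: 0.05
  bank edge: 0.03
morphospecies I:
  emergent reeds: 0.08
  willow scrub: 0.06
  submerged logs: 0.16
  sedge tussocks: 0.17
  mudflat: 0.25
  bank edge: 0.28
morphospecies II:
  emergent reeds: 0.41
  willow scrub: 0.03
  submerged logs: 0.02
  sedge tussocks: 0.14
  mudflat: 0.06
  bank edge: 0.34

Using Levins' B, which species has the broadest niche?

morphospecies I

Σp_IIIᵢ² = 0.06² + 0.52² + 0.02² + 0.32² + 0.05² + 0.03² = 0.0036 + 0.2704 + 0.0004 + 0.1024 + 0.0025 + 0.0009 = 0.3802
B_III = 1 / 0.3802 = 2.6302
Σp_Iᵢ² = 0.08² + 0.06² + 0.16² + 0.17² + 0.25² + 0.28² = 0.0064 + 0.0036 + 0.0256 + 0.0289 + 0.0625 + 0.0784 = 0.2054
B_I = 1 / 0.2054 = 4.8685
Σp_IIᵢ² = 0.41² + 0.03² + 0.02² + 0.14² + 0.06² + 0.34² = 0.1681 + 0.0009 + 0.0004 + 0.0196 + 0.0036 + 0.1156 = 0.3082
B_II = 1 / 0.3082 = 3.2446
Highest B → broadest niche (most generalist): morphospecies I (B = 4.87).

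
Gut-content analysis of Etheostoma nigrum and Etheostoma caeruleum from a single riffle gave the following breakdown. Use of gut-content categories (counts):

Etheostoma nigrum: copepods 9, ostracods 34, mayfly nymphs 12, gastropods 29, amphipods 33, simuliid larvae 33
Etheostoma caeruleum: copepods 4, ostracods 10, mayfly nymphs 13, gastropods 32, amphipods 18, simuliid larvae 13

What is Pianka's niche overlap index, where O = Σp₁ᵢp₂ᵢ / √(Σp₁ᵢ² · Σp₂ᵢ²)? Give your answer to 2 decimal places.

Proportions for Etheostoma nigrum (n=150): 9/150=0.0600, 34/150=0.2267, 12/150=0.0800, 29/150=0.1933, 33/150=0.2200, 33/150=0.2200
Proportions for Etheostoma caeruleum (n=90): 4/90=0.0444, 10/90=0.1111, 13/90=0.1444, 32/90=0.3556, 18/90=0.2000, 13/90=0.1444
Σ p₁ᵢp₂ᵢ = 0.002664 + 0.025186 + 0.011552 + 0.068737 + 0.044000 + 0.031768 = 0.183907
Σp_1ᵢ² = 0.0600² + 0.2267² + 0.0800² + 0.1933² + 0.2200² + 0.2200² = 0.003600 + 0.051393 + 0.006400 + 0.037365 + 0.048400 + 0.048400 = 0.195558
Σp_2ᵢ² = 0.0444² + 0.1111² + 0.1444² + 0.3556² + 0.2000² + 0.1444² = 0.001971 + 0.012343 + 0.020851 + 0.126451 + 0.040000 + 0.020851 = 0.222467
O = 0.183907 / √(0.195558 × 0.222467) = 0.183907 / 0.2085790 = 0.8817

0.88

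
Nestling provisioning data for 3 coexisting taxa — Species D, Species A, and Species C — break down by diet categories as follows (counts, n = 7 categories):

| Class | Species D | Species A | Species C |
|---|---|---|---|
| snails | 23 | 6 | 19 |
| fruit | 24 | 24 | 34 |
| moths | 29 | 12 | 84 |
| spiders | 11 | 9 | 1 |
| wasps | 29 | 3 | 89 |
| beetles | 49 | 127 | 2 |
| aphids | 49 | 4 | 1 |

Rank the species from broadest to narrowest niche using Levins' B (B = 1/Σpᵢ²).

Proportions for Species D (n=214): 23/214=0.1075, 24/214=0.1121, 29/214=0.1355, 11/214=0.0514, 29/214=0.1355, 49/214=0.2290, 49/214=0.2290
Proportions for Species A (n=185): 6/185=0.0324, 24/185=0.1297, 12/185=0.0649, 9/185=0.0486, 3/185=0.0162, 127/185=0.6865, 4/185=0.0216
Proportions for Species C (n=230): 19/230=0.0826, 34/230=0.1478, 84/230=0.3652, 1/230=0.0043, 89/230=0.3870, 2/230=0.0087, 1/230=0.0043
Σp_Dᵢ² = 0.1075² + 0.1121² + 0.1355² + 0.0514² + 0.1355² + 0.2290² + 0.2290² = 0.011556 + 0.012566 + 0.018360 + 0.002642 + 0.018360 + 0.052441 + 0.052441 = 0.168366
B_D = 1 / 0.168366 = 5.9394
Σp_Aᵢ² = 0.0324² + 0.1297² + 0.0649² + 0.0486² + 0.0162² + 0.6865² + 0.0216² = 0.001050 + 0.016822 + 0.004212 + 0.002362 + 0.000262 + 0.471282 + 0.000467 = 0.496457
B_A = 1 / 0.496457 = 2.0143
Σp_Cᵢ² = 0.0826² + 0.1478² + 0.3652² + 0.0043² + 0.3870² + 0.0087² + 0.0043² = 0.006823 + 0.021845 + 0.133371 + 0.000018 + 0.149769 + 0.000076 + 0.000018 = 0.311920
B_C = 1 / 0.311920 = 3.2060
Ranking by B (broadest → narrowest): Species D (5.94) > Species C (3.21) > Species A (2.01)

Species D > Species C > Species A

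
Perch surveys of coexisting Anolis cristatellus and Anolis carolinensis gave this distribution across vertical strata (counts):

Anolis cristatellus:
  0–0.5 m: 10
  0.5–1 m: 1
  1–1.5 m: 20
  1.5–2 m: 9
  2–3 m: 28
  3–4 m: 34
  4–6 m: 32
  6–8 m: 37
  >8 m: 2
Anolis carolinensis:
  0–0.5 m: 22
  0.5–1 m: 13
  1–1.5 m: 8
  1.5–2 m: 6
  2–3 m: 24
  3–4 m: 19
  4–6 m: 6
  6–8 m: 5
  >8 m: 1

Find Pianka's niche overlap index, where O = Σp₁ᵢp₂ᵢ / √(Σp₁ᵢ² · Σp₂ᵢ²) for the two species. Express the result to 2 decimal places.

Proportions for Anolis cristatellus (n=173): 10/173=0.0578, 1/173=0.0058, 20/173=0.1156, 9/173=0.0520, 28/173=0.1618, 34/173=0.1965, 32/173=0.1850, 37/173=0.2139, 2/173=0.0116
Proportions for Anolis carolinensis (n=104): 22/104=0.2115, 13/104=0.1250, 8/104=0.0769, 6/104=0.0577, 24/104=0.2308, 19/104=0.1827, 6/104=0.0577, 5/104=0.0481, 1/104=0.0096
Σ p₁ᵢp₂ᵢ = 0.012225 + 0.000725 + 0.008890 + 0.003000 + 0.037343 + 0.035901 + 0.010675 + 0.010289 + 0.000111 = 0.119159
Σp_1ᵢ² = 0.0578² + 0.0058² + 0.1156² + 0.0520² + 0.1618² + 0.1965² + 0.1850² + 0.2139² + 0.0116² = 0.003341 + 0.000034 + 0.013363 + 0.002704 + 0.026179 + 0.038612 + 0.034225 + 0.045753 + 0.000135 = 0.164346
Σp_2ᵢ² = 0.2115² + 0.1250² + 0.0769² + 0.0577² + 0.2308² + 0.1827² + 0.0577² + 0.0481² + 0.0096² = 0.044732 + 0.015625 + 0.005914 + 0.003329 + 0.053269 + 0.033379 + 0.003329 + 0.002314 + 0.000092 = 0.161983
O = 0.119159 / √(0.164346 × 0.161983) = 0.119159 / 0.1631602 = 0.7303

0.73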